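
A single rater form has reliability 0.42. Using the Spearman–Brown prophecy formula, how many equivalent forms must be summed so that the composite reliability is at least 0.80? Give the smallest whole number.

6

k ≥ ρ*(1−ρ₁)/(ρ₁(1−ρ*)) = 0.80·0.58 / (0.42·0.20) = 5.524.
Smallest integer k = 6.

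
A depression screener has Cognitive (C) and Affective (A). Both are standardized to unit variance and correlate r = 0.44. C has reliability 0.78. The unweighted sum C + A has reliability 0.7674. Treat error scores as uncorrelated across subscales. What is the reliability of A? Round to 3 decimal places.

0.550

Var(C+A) = 2 + 2·0.44 = 2.880.
True-score variance = ρ_C + ρ_A + 2·0.44, so 0.7674 = (0.78 + ρ_A + 0.88) / 2.880.
ρ_A = 0.7674·2.880 − 0.78 − 0.88 = 0.550.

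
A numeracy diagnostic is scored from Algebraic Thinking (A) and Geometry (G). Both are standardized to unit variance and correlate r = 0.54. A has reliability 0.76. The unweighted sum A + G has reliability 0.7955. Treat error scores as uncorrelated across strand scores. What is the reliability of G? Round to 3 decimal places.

Var(A+G) = 2 + 2·0.54 = 3.080.
True-score variance = ρ_A + ρ_G + 2·0.54, so 0.7955 = (0.76 + ρ_G + 1.08) / 3.080.
ρ_G = 0.7955·3.080 − 0.76 − 1.08 = 0.610.

0.610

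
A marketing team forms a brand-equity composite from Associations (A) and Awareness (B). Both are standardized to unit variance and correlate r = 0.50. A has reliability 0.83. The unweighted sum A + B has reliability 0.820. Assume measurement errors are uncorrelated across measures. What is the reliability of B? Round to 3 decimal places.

0.630

Var(A+B) = 2 + 2·0.50 = 3.000.
True-score variance = ρ_A + ρ_B + 2·0.50, so 0.820 = (0.83 + ρ_B + 1.00) / 3.000.
ρ_B = 0.820·3.000 − 0.83 − 1.00 = 0.630.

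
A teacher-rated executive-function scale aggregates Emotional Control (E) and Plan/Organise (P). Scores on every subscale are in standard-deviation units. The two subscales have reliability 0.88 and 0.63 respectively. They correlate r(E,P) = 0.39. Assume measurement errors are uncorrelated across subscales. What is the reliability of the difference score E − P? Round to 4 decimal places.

0.5984

Var(E−P) = 1 + 1 − 2·0.39 = 2 − 0.78 = 1.22.
With uncorrelated errors the cross-covariances are all true-score covariance, so they carry over unchanged; only the diagonal terms shrink to ρᵢσᵢ².
True-score variance = [0.88 + 0.63] − 0.78 = 1.51 − 0.78 = 0.73.
Reliability = 0.73 / 1.22 = 0.5984.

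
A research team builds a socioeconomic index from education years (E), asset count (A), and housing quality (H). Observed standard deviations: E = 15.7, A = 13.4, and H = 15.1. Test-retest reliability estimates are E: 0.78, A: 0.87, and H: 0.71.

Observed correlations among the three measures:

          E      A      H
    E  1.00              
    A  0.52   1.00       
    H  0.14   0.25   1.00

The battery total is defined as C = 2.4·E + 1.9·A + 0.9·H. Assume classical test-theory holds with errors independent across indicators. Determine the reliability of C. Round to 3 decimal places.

0.874

Var(C) = 2.4²·15.7² + 1.9²·13.4² + 0.9²·15.1² + 2·[4.56·15.7·13.4·0.52 + 2.16·15.7·15.1·0.14 + 1.71·13.4·15.1·0.25] = 2252.68 + 1314.09 = 3566.77.
Under uncorrelated errors the observed covariances equal the true-score covariances, so only the own-variance terms attenuate.
True-score variance = [2.4²·15.7²·0.78 + 1.9²·13.4²·0.87 + 0.9²·15.1²·0.71] + 1314.09 = 1802.5 + 1314.09 = 3116.59.
Reliability = 3116.59 / 3566.77 = 0.874.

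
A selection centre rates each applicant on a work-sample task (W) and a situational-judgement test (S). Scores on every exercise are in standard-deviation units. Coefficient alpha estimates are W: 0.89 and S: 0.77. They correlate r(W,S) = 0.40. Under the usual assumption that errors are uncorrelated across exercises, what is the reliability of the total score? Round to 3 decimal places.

Var(W+S) = 2 + 2·[0.40] = 2 + 0.8 = 2.8.
Because errors are independent across components, Cov(Tᵢ,Tⱼ) = Cov(Xᵢ,Xⱼ); the off-diagonal part of the true-score variance is the same as above.
True-score variance = [0.89 + 0.77] + 0.8 = 1.66 + 0.8 = 2.46.
Reliability = 2.46 / 2.8 = 0.879.

0.879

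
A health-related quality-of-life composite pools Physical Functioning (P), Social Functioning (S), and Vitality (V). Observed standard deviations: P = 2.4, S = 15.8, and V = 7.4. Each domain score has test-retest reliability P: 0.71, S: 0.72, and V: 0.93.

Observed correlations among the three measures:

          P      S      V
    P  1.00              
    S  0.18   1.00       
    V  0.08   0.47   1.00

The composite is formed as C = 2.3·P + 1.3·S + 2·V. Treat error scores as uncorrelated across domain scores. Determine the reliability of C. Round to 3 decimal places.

Var(C) = 2.3²·2.4² + 1.3²·15.8² + 2²·7.4² + 2·[2.99·2.4·15.8·0.18 + 4.6·2.4·7.4·0.08 + 2.6·15.8·7.4·0.47] = 671.402 + 339.641 = 1011.04.
With uncorrelated errors the cross-covariances are all true-score covariance, so they carry over unchanged; only the diagonal terms shrink to ρᵢσᵢ².
True-score variance = [2.3²·2.4²·0.71 + 1.3²·15.8²·0.72 + 2²·7.4²·0.93] + 339.641 = 529.103 + 339.641 = 868.744.
Reliability = 868.744 / 1011.04 = 0.859.

0.859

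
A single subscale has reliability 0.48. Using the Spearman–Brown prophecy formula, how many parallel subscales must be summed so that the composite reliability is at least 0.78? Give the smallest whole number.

k ≥ ρ*(1−ρ₁)/(ρ₁(1−ρ*)) = 0.78·0.52 / (0.48·0.22) = 3.841.
Smallest integer k = 4.

4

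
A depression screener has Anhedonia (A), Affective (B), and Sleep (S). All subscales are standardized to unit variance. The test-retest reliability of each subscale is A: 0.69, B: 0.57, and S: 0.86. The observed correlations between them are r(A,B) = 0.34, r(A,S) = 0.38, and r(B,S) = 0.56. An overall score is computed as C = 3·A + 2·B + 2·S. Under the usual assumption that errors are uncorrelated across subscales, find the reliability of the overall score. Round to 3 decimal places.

0.832

Var(C) = 3² + 2² + 2² + 2·[6·0.34 + 6·0.38 + 4·0.56] = 17 + 13.12 = 30.12.
Because errors are independent across components, Cov(Tᵢ,Tⱼ) = Cov(Xᵢ,Xⱼ); the off-diagonal part of the true-score variance is the same as above.
True-score variance = [3²·0.69 + 2²·0.57 + 2²·0.86] + 13.12 = 11.93 + 13.12 = 25.05.
Reliability = 25.05 / 30.12 = 0.832.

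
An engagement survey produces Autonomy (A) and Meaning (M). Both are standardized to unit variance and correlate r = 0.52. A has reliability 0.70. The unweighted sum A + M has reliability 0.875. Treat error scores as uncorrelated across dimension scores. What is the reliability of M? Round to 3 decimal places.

0.920

Var(A+M) = 2 + 2·0.52 = 3.040.
True-score variance = ρ_A + ρ_M + 2·0.52, so 0.875 = (0.70 + ρ_M + 1.04) / 3.040.
ρ_M = 0.875·3.040 − 0.70 − 1.04 = 0.920.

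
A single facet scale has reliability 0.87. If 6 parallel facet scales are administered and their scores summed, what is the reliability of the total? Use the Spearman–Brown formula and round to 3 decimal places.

0.976

ρ_k = kρ / (1 + (k−1)ρ) = 6·0.87 / (1 + 5·0.87) = 5.220 / 5.350 = 0.976.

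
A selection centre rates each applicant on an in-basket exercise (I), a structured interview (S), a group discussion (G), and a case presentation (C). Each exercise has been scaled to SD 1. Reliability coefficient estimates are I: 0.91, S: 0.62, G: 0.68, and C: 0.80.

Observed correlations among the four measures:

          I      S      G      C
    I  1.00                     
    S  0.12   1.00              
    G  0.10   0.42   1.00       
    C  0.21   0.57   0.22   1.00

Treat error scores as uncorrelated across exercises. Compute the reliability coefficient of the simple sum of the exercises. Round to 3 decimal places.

Var(I+S+G+C) = 4 + 2·[0.12 + 0.10 + 0.21 + 0.42 + 0.57 + 0.22] = 4 + 3.28 = 7.28.
With uncorrelated errors the cross-covariances are all true-score covariance, so they carry over unchanged; only the diagonal terms shrink to ρᵢσᵢ².
True-score variance = [0.91 + 0.62 + 0.68 + 0.80] + 3.28 = 3.01 + 3.28 = 6.29.
Reliability = 6.29 / 7.28 = 0.864.

0.864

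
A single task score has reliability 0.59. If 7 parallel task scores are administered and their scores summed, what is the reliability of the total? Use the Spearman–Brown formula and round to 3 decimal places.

0.910

ρ_k = kρ / (1 + (k−1)ρ) = 7·0.59 / (1 + 6·0.59) = 4.130 / 4.540 = 0.910.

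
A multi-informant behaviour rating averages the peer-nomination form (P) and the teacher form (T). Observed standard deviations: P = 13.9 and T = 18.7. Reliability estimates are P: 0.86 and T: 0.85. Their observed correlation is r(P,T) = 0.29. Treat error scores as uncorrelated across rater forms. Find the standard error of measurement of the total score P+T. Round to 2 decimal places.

8.92

Var(total) = 542.9 + 150.759 = 693.659.
True-score variance = 463.397 + 150.759 = 614.157, so reliability = 0.8854.
Error variance = 693.659 − 614.157 = 79.5029; SEM = √79.5029 = 8.92.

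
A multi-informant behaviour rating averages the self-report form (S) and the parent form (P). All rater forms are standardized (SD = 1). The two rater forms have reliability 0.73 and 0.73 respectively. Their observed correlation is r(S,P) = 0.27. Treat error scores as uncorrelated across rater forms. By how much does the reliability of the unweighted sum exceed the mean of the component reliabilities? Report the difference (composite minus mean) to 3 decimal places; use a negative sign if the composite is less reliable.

0.057

Var(sum) = 2 + 0.54 = 2.54; true-score variance = 1.46 + 0.54 = 2; composite reliability = 0.7874.
Mean component reliability = 0.7300.
Difference = 0.7874 − 0.7300 = 0.057.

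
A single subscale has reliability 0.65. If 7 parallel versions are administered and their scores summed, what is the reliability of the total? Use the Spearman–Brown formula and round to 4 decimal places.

0.9286

ρ_k = kρ / (1 + (k−1)ρ) = 7·0.65 / (1 + 6·0.65) = 4.550 / 4.900 = 0.9286.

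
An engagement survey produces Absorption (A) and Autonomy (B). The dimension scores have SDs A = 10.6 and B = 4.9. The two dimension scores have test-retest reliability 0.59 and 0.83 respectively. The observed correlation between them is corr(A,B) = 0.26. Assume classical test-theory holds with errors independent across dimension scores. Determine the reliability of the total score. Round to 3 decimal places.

Var(A+B) = 10.6² + 4.9² + 2·[10.6·4.9·0.26] = 136.37 + 27.0088 = 163.379.
Under uncorrelated errors the observed covariances equal the true-score covariances, so only the own-variance terms attenuate.
True-score variance = [10.6²·0.59 + 4.9²·0.83] + 27.0088 = 86.2207 + 27.0088 = 113.23.
Reliability = 113.23 / 163.379 = 0.693.

0.693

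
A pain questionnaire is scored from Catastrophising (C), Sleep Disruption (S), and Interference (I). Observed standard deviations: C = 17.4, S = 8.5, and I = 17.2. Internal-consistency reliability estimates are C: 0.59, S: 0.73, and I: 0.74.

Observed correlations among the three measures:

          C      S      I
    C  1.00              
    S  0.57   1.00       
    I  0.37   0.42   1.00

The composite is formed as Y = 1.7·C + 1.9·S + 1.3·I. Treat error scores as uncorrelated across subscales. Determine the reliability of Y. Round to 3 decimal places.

0.812

Var(Y) = 1.7²·17.4² + 1.9²·8.5² + 1.3²·17.2² + 2·[3.23·17.4·8.5·0.57 + 2.21·17.4·17.2·0.37 + 2.47·8.5·17.2·0.42] = 1635.77 + 1337.38 = 2973.14.
Under uncorrelated errors the observed covariances equal the true-score covariances, so only the own-variance terms attenuate.
True-score variance = [1.7²·17.4²·0.59 + 1.9²·8.5²·0.73 + 1.3²·17.2²·0.74] + 1337.38 = 1076.61 + 1337.38 = 2413.99.
Reliability = 2413.99 / 2973.14 = 0.812.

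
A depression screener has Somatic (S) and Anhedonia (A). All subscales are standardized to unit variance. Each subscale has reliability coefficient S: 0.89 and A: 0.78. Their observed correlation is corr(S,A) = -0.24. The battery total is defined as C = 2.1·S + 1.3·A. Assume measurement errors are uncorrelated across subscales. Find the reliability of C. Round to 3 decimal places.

Var(C) = 2.1² + 1.3² + 2·[2.73·(-0.24)] = 6.1 − 1.3104 = 4.7896.
With uncorrelated errors the cross-covariances are all true-score covariance, so they carry over unchanged; only the diagonal terms shrink to ρᵢσᵢ².
True-score variance = [2.1²·0.89 + 1.3²·0.78] − 1.3104 = 5.2431 − 1.3104 = 3.9327.
Reliability = 3.9327 / 4.7896 = 0.821.

0.821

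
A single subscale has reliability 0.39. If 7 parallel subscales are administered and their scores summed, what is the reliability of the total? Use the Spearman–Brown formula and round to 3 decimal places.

0.817

ρ_k = kρ / (1 + (k−1)ρ) = 7·0.39 / (1 + 6·0.39) = 2.730 / 3.340 = 0.817.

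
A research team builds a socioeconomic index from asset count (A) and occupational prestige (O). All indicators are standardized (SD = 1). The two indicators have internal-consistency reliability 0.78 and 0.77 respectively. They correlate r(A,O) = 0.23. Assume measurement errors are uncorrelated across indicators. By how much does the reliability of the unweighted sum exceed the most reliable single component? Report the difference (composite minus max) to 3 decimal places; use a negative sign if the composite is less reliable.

0.037

Var(sum) = 2 + 0.46 = 2.46; true-score variance = 1.55 + 0.46 = 2.01; composite reliability = 0.8171.
Max component reliability = 0.7800.
Difference = 0.8171 − 0.7800 = 0.037.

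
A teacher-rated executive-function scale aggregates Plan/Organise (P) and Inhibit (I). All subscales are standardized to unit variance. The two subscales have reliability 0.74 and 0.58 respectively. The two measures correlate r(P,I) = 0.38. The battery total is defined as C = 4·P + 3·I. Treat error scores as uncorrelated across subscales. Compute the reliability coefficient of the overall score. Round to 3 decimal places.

Var(C) = 4² + 3² + 2·[12·0.38] = 25 + 9.12 = 34.12.
Under uncorrelated errors the observed covariances equal the true-score covariances, so only the own-variance terms attenuate.
True-score variance = [4²·0.74 + 3²·0.58] + 9.12 = 17.06 + 9.12 = 26.18.
Reliability = 26.18 / 34.12 = 0.767.

0.767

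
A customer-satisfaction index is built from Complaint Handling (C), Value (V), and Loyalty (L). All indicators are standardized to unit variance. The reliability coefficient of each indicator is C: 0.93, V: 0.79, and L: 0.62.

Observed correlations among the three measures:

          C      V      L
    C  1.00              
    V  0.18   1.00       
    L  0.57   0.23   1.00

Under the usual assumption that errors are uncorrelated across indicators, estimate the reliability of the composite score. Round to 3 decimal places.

Var(C+V+L) = 3 + 2·[0.18 + 0.57 + 0.23] = 3 + 1.96 = 4.96.
Because errors are independent across components, Cov(Tᵢ,Tⱼ) = Cov(Xᵢ,Xⱼ); the off-diagonal part of the true-score variance is the same as above.
True-score variance = [0.93 + 0.79 + 0.62] + 1.96 = 2.34 + 1.96 = 4.3.
Reliability = 4.3 / 4.96 = 0.867.

0.867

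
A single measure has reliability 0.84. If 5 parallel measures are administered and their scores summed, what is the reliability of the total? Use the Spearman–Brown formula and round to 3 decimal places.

ρ_k = kρ / (1 + (k−1)ρ) = 5·0.84 / (1 + 4·0.84) = 4.200 / 4.360 = 0.963.

0.963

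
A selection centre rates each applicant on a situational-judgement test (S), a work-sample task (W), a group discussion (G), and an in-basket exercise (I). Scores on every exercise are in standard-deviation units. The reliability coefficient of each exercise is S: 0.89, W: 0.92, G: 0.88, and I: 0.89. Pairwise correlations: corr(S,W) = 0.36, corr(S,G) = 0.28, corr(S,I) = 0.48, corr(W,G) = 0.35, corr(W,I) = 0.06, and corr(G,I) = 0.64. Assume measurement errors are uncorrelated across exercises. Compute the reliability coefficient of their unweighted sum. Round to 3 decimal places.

Var(S+W+G+I) = 4 + 2·[0.36 + 0.28 + 0.48 + 0.35 + 0.06 + 0.64] = 4 + 4.34 = 8.34.
With uncorrelated errors the cross-covariances are all true-score covariance, so they carry over unchanged; only the diagonal terms shrink to ρᵢσᵢ².
True-score variance = [0.89 + 0.92 + 0.88 + 0.89] + 4.34 = 3.58 + 4.34 = 7.92.
Reliability = 7.92 / 8.34 = 0.950.

0.950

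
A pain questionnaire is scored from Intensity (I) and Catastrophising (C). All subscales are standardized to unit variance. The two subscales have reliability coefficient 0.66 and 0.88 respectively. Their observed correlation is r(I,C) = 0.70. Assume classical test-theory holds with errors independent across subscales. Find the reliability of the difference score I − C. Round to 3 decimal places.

0.233

Var(I−C) = 1 + 1 − 2·0.70 = 2 − 1.4 = 0.6.
With uncorrelated errors the cross-covariances are all true-score covariance, so they carry over unchanged; only the diagonal terms shrink to ρᵢσᵢ².
True-score variance = [0.66 + 0.88] − 1.4 = 1.54 − 1.4 = 0.14.
Reliability = 0.14 / 0.6 = 0.233.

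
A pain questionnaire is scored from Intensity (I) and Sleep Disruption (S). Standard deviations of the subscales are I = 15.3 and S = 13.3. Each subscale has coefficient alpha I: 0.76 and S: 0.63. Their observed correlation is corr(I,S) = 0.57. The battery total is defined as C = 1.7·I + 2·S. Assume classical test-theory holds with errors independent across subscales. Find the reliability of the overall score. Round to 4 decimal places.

Var(C) = 1.7²·15.3² + 2²·13.3² + 2·[3.4·15.3·13.3·0.57] = 1384.08 + 788.727 = 2172.81.
Under uncorrelated errors the observed covariances equal the true-score covariances, so only the own-variance terms attenuate.
True-score variance = [1.7²·15.3²·0.76 + 2²·13.3²·0.63] + 788.727 = 959.918 + 788.727 = 1748.65.
Reliability = 1748.65 / 2172.81 = 0.8048.

0.8048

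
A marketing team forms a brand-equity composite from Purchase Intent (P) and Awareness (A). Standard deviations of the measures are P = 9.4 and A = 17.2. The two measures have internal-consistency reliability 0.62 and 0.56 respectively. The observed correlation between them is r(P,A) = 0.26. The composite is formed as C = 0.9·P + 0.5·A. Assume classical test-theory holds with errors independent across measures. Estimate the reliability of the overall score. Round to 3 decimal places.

0.674

Var(C) = 0.9²·9.4² + 0.5²·17.2² + 2·[0.45·9.4·17.2·0.26] = 145.532 + 37.8331 = 183.365.
Under uncorrelated errors the observed covariances equal the true-score covariances, so only the own-variance terms attenuate.
True-score variance = [0.9²·9.4²·0.62 + 0.5²·17.2²·0.56] + 37.8331 = 85.792 + 37.8331 = 123.625.
Reliability = 123.625 / 183.365 = 0.674.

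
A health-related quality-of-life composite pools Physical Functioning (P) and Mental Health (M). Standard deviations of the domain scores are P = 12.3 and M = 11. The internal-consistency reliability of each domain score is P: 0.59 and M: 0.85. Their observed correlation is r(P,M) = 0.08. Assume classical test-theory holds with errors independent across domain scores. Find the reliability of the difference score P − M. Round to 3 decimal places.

Var(P−M) = 12.3² + 11² − 2·12.3·11·0.08 = 272.29 − 21.648 = 250.642.
Because errors are independent across components, Cov(Tᵢ,Tⱼ) = Cov(Xᵢ,Xⱼ); the off-diagonal part of the true-score variance is the same as above.
True-score variance = [12.3²·0.59 + 11²·0.85] − 21.648 = 192.111 − 21.648 = 170.463.
Reliability = 170.463 / 250.642 = 0.680.

0.680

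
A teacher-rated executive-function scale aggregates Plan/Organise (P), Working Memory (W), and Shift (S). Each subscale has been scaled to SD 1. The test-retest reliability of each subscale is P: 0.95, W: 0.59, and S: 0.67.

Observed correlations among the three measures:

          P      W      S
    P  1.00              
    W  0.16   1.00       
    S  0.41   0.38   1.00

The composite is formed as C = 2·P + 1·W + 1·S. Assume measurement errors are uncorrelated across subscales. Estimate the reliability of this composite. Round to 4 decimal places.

Var(C) = 2² + 1 + 1 + 2·[2·0.16 + 2·0.41 + 0.38] = 6 + 3.04 = 9.04.
Because errors are independent across components, Cov(Tᵢ,Tⱼ) = Cov(Xᵢ,Xⱼ); the off-diagonal part of the true-score variance is the same as above.
True-score variance = [2²·0.95 + 0.59 + 0.67] + 3.04 = 5.06 + 3.04 = 8.1.
Reliability = 8.1 / 9.04 = 0.8960.

0.8960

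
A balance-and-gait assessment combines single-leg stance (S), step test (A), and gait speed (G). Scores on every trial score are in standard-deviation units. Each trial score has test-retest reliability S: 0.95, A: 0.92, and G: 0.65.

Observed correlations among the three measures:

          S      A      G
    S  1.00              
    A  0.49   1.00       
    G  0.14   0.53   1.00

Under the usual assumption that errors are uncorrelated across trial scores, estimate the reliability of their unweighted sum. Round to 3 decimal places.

0.910

Var(S+A+G) = 3 + 2·[0.49 + 0.14 + 0.53] = 3 + 2.32 = 5.32.
Because errors are independent across components, Cov(Tᵢ,Tⱼ) = Cov(Xᵢ,Xⱼ); the off-diagonal part of the true-score variance is the same as above.
True-score variance = [0.95 + 0.92 + 0.65] + 2.32 = 2.52 + 2.32 = 4.84.
Reliability = 4.84 / 5.32 = 0.910.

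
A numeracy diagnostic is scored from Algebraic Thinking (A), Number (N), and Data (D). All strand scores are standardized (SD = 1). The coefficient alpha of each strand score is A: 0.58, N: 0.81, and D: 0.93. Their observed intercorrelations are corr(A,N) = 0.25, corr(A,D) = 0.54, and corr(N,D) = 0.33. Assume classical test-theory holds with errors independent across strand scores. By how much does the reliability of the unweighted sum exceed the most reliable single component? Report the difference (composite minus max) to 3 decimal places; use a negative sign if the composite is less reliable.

-0.060

Var(sum) = 3 + 2.24 = 5.24; true-score variance = 2.32 + 2.24 = 4.56; composite reliability = 0.8702.
Max component reliability = 0.9300.
Difference = 0.8702 − 0.9300 = -0.060.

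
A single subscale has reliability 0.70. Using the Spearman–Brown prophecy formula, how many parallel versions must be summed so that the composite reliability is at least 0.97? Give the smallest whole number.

14

k ≥ ρ*(1−ρ₁)/(ρ₁(1−ρ*)) = 0.97·0.30 / (0.70·0.03) = 13.857.
Smallest integer k = 14.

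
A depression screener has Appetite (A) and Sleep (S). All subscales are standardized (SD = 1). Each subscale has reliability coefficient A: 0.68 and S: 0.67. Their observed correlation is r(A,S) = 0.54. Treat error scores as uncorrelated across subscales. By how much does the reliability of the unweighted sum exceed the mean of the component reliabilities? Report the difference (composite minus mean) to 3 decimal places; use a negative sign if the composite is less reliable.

Var(sum) = 2 + 1.08 = 3.08; true-score variance = 1.35 + 1.08 = 2.43; composite reliability = 0.7890.
Mean component reliability = 0.6750.
Difference = 0.7890 − 0.6750 = 0.114.

0.114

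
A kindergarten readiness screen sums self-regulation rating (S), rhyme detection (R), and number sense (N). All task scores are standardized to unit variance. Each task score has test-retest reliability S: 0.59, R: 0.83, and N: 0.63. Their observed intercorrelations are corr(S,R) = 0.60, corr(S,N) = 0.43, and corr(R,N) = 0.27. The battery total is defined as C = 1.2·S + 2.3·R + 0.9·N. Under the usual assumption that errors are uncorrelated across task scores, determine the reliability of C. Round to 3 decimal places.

0.861

Var(C) = 1.2² + 2.3² + 0.9² + 2·[2.76·0.60 + 1.08·0.43 + 2.07·0.27] = 7.54 + 5.3586 = 12.8986.
Under uncorrelated errors the observed covariances equal the true-score covariances, so only the own-variance terms attenuate.
True-score variance = [1.2²·0.59 + 2.3²·0.83 + 0.9²·0.63] + 5.3586 = 5.7506 + 5.3586 = 11.1092.
Reliability = 11.1092 / 12.8986 = 0.861.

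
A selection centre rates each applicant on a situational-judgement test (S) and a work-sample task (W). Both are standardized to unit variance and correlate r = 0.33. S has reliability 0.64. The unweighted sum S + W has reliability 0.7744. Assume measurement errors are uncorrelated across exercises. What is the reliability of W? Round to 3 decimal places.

Var(S+W) = 2 + 2·0.33 = 2.660.
True-score variance = ρ_S + ρ_W + 2·0.33, so 0.7744 = (0.64 + ρ_W + 0.66) / 2.660.
ρ_W = 0.7744·2.660 − 0.64 − 0.66 = 0.760.

0.760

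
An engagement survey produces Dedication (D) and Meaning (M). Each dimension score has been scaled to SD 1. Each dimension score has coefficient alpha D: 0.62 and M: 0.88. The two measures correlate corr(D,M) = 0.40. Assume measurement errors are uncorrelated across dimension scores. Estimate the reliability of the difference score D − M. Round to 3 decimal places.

0.583

Var(D−M) = 1 + 1 − 2·0.40 = 2 − 0.8 = 1.2.
Because errors are independent across components, Cov(Tᵢ,Tⱼ) = Cov(Xᵢ,Xⱼ); the off-diagonal part of the true-score variance is the same as above.
True-score variance = [0.62 + 0.88] − 0.8 = 1.5 − 0.8 = 0.7.
Reliability = 0.7 / 1.2 = 0.583.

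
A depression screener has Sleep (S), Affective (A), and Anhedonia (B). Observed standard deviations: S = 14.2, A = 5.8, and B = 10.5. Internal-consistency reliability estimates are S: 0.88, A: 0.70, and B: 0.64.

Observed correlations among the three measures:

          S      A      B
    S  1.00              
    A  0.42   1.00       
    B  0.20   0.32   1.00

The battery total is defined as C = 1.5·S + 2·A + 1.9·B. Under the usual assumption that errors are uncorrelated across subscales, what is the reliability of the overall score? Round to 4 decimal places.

0.8425

Var(C) = 1.5²·14.2² + 2²·5.8² + 1.9²·10.5² + 2·[3·14.2·5.8·0.42 + 2.85·14.2·10.5·0.20 + 3.8·5.8·10.5·0.32] = 986.252 + 525.63 = 1511.88.
With uncorrelated errors the cross-covariances are all true-score covariance, so they carry over unchanged; only the diagonal terms shrink to ρᵢσᵢ².
True-score variance = [1.5²·14.2²·0.88 + 2²·5.8²·0.70 + 1.9²·10.5²·0.64] + 525.63 = 748.161 + 525.63 = 1273.79.
Reliability = 1273.79 / 1511.88 = 0.8425.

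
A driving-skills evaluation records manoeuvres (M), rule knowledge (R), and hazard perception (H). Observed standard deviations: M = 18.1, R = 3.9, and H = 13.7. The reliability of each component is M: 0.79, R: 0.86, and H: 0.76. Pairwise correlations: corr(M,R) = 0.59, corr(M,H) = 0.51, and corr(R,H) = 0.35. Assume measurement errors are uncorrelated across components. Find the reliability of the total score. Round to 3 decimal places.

0.872

Var(M+R+H) = 18.1² + 3.9² + 13.7² + 2·[18.1·3.9·0.59 + 18.1·13.7·0.51 + 3.9·13.7·0.35] = 530.51 + 373.627 = 904.137.
With uncorrelated errors the cross-covariances are all true-score covariance, so they carry over unchanged; only the diagonal terms shrink to ρᵢσᵢ².
True-score variance = [18.1²·0.79 + 3.9²·0.86 + 13.7²·0.76] + 373.627 = 414.537 + 373.627 = 788.164.
Reliability = 788.164 / 904.137 = 0.872.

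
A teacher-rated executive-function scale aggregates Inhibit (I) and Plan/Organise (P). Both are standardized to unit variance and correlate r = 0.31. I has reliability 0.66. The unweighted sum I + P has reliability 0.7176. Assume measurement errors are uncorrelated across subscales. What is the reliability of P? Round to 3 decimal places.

Var(I+P) = 2 + 2·0.31 = 2.620.
True-score variance = ρ_I + ρ_P + 2·0.31, so 0.7176 = (0.66 + ρ_P + 0.62) / 2.620.
ρ_P = 0.7176·2.620 − 0.66 − 0.62 = 0.600.

0.600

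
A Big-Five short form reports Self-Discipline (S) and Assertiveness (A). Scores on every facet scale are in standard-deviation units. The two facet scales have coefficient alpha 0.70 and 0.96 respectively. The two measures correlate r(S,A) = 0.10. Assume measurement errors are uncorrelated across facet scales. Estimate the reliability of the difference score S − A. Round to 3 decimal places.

Var(S−A) = 1 + 1 − 2·0.10 = 2 − 0.2 = 1.8.
With uncorrelated errors the cross-covariances are all true-score covariance, so they carry over unchanged; only the diagonal terms shrink to ρᵢσᵢ².
True-score variance = [0.70 + 0.96] − 0.2 = 1.66 − 0.2 = 1.46.
Reliability = 1.46 / 1.8 = 0.811.

0.811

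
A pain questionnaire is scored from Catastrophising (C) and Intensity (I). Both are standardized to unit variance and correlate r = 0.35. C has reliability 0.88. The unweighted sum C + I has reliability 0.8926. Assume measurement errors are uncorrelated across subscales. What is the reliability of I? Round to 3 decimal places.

Var(C+I) = 2 + 2·0.35 = 2.700.
True-score variance = ρ_C + ρ_I + 2·0.35, so 0.8926 = (0.88 + ρ_I + 0.70) / 2.700.
ρ_I = 0.8926·2.700 − 0.88 − 0.70 = 0.830.

0.830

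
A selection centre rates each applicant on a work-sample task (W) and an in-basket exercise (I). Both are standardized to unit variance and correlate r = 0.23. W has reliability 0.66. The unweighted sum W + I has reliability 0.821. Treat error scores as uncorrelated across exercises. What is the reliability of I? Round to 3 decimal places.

Var(W+I) = 2 + 2·0.23 = 2.460.
True-score variance = ρ_W + ρ_I + 2·0.23, so 0.821 = (0.66 + ρ_I + 0.46) / 2.460.
ρ_I = 0.821·2.460 − 0.66 − 0.46 = 0.900.

0.900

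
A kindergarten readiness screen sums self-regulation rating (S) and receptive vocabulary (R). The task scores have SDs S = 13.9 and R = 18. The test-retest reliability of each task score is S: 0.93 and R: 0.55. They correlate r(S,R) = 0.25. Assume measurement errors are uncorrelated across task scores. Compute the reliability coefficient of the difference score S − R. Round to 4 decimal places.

0.5937

Var(S−R) = 13.9² + 18² − 2·13.9·18·0.25 = 517.21 − 125.1 = 392.11.
Under uncorrelated errors the observed covariances equal the true-score covariances, so only the own-variance terms attenuate.
True-score variance = [13.9²·0.93 + 18²·0.55] − 125.1 = 357.885 − 125.1 = 232.785.
Reliability = 232.785 / 392.11 = 0.5937.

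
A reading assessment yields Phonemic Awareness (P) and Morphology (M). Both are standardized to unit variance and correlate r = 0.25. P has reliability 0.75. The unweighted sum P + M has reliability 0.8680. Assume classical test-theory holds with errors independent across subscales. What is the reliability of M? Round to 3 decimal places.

0.920

Var(P+M) = 2 + 2·0.25 = 2.500.
True-score variance = ρ_P + ρ_M + 2·0.25, so 0.8680 = (0.75 + ρ_M + 0.50) / 2.500.
ρ_M = 0.8680·2.500 − 0.75 − 0.50 = 0.920.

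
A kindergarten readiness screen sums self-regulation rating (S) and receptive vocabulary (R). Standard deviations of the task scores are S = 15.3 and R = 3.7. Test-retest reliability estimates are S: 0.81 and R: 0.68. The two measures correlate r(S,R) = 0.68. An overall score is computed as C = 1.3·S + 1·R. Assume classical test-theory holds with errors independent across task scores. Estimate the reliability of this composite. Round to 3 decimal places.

0.844

Var(C) = 1.3²·15.3² + 3.7² + 2·[1.3·15.3·3.7·0.68] = 409.302 + 100.086 = 509.389.
With uncorrelated errors the cross-covariances are all true-score covariance, so they carry over unchanged; only the diagonal terms shrink to ρᵢσᵢ².
True-score variance = [1.3²·15.3²·0.81 + 3.7²·0.68] + 100.086 = 329.755 + 100.086 = 429.841.
Reliability = 429.841 / 509.389 = 0.844.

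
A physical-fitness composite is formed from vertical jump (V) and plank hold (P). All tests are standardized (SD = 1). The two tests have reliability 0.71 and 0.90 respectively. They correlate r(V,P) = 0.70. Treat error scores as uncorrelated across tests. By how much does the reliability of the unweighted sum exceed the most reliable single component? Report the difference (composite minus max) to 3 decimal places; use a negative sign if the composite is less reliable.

Var(sum) = 2 + 1.4 = 3.4; true-score variance = 1.61 + 1.4 = 3.01; composite reliability = 0.8853.
Max component reliability = 0.9000.
Difference = 0.8853 − 0.9000 = -0.015.

-0.015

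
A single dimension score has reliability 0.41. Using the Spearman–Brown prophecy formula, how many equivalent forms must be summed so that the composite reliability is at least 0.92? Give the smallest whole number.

k ≥ ρ*(1−ρ₁)/(ρ₁(1−ρ*)) = 0.92·0.59 / (0.41·0.08) = 16.549.
Smallest integer k = 17.

17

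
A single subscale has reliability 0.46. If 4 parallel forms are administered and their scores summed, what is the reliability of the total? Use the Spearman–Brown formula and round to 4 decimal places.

0.7731

ρ_k = kρ / (1 + (k−1)ρ) = 4·0.46 / (1 + 3·0.46) = 1.840 / 2.380 = 0.7731.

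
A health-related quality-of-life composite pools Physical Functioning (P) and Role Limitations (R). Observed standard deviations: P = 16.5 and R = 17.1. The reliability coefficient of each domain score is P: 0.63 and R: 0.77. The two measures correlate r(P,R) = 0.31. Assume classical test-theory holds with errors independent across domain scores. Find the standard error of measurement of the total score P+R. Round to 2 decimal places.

12.96

Var(total) = 564.66 + 174.933 = 739.593.
True-score variance = 396.673 + 174.933 = 571.606, so reliability = 0.7729.
Error variance = 739.593 − 571.606 = 167.987; SEM = √167.987 = 12.96.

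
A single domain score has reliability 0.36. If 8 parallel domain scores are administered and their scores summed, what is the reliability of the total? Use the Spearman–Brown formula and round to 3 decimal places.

0.818

ρ_k = kρ / (1 + (k−1)ρ) = 8·0.36 / (1 + 7·0.36) = 2.880 / 3.520 = 0.818.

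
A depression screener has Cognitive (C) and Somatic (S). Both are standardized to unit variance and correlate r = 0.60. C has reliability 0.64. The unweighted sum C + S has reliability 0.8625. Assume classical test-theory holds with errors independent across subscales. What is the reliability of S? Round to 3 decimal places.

Var(C+S) = 2 + 2·0.60 = 3.200.
True-score variance = ρ_C + ρ_S + 2·0.60, so 0.8625 = (0.64 + ρ_S + 1.20) / 3.200.
ρ_S = 0.8625·3.200 − 0.64 − 1.20 = 0.920.

0.920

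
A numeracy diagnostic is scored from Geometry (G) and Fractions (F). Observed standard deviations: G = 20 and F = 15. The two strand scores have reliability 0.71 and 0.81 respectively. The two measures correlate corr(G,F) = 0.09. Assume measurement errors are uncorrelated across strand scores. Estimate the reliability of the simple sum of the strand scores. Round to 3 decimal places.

0.766

Var(G+F) = 20² + 15² + 2·[20·15·0.09] = 625 + 54 = 679.
Because errors are independent across components, Cov(Tᵢ,Tⱼ) = Cov(Xᵢ,Xⱼ); the off-diagonal part of the true-score variance is the same as above.
True-score variance = [20²·0.71 + 15²·0.81] + 54 = 466.25 + 54 = 520.25.
Reliability = 520.25 / 679 = 0.766.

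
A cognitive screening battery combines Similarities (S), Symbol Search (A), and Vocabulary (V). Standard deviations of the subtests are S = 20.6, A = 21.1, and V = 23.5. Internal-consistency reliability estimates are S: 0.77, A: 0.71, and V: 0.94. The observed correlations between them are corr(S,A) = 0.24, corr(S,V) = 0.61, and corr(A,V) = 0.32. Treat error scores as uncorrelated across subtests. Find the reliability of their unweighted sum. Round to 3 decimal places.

0.898

Var(S+A+V) = 20.6² + 21.1² + 23.5² + 2·[20.6·21.1·0.24 + 20.6·23.5·0.61 + 21.1·23.5·0.32] = 1421.82 + 1116.58 = 2538.4.
With uncorrelated errors the cross-covariances are all true-score covariance, so they carry over unchanged; only the diagonal terms shrink to ρᵢσᵢ².
True-score variance = [20.6²·0.77 + 21.1²·0.71 + 23.5²·0.94] + 1116.58 = 1161.97 + 1116.58 = 2278.55.
Reliability = 2278.55 / 2538.4 = 0.898.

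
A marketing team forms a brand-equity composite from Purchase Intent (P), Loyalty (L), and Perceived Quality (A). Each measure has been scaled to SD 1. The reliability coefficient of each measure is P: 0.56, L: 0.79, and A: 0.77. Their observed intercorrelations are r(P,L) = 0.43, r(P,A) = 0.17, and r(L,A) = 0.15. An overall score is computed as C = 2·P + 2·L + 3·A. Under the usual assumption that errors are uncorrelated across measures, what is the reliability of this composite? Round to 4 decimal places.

0.8077

Var(C) = 2² + 2² + 3² + 2·[4·0.43 + 6·0.17 + 6·0.15] = 17 + 7.28 = 24.28.
Because errors are independent across components, Cov(Tᵢ,Tⱼ) = Cov(Xᵢ,Xⱼ); the off-diagonal part of the true-score variance is the same as above.
True-score variance = [2²·0.56 + 2²·0.79 + 3²·0.77] + 7.28 = 12.33 + 7.28 = 19.61.
Reliability = 19.61 / 24.28 = 0.8077.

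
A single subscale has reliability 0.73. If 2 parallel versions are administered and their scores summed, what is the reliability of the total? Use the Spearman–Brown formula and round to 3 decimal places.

0.844

ρ_k = kρ / (1 + (k−1)ρ) = 2·0.73 / (1 + 1·0.73) = 1.460 / 1.730 = 0.844.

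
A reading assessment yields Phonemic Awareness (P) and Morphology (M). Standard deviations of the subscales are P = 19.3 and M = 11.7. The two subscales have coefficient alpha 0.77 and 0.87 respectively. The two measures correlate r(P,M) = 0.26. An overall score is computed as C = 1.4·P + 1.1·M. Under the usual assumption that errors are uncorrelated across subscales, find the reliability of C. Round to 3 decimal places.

Var(C) = 1.4²·19.3² + 1.1²·11.7² + 2·[1.54·19.3·11.7·0.26] = 895.717 + 180.829 = 1076.55.
Because errors are independent across components, Cov(Tᵢ,Tⱼ) = Cov(Xᵢ,Xⱼ); the off-diagonal part of the true-score variance is the same as above.
True-score variance = [1.4²·19.3²·0.77 + 1.1²·11.7²·0.87] + 180.829 = 706.266 + 180.829 = 887.095.
Reliability = 887.095 / 1076.55 = 0.824.

0.824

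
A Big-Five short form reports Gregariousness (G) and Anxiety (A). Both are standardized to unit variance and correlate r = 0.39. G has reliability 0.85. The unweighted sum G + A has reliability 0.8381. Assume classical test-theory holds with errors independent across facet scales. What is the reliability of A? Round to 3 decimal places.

Var(G+A) = 2 + 2·0.39 = 2.780.
True-score variance = ρ_G + ρ_A + 2·0.39, so 0.8381 = (0.85 + ρ_A + 0.78) / 2.780.
ρ_A = 0.8381·2.780 − 0.85 − 0.78 = 0.700.

0.700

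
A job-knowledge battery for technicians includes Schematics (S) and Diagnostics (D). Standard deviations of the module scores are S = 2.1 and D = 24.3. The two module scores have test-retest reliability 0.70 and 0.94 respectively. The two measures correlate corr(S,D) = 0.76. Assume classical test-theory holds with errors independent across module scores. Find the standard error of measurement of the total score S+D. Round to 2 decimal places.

Var(total) = 594.9 + 77.5656 = 672.466.
True-score variance = 558.148 + 77.5656 = 635.713, so reliability = 0.9453.
Error variance = 672.466 − 635.713 = 36.7524; SEM = √36.7524 = 6.06.

6.06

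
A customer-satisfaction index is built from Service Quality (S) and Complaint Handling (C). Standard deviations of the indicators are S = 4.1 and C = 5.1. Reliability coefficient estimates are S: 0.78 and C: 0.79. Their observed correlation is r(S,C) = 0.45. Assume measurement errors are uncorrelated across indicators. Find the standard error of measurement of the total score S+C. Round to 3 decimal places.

Var(total) = 42.82 + 18.819 = 61.639.
True-score variance = 33.6597 + 18.819 = 52.4787, so reliability = 0.8514.
Error variance = 61.639 − 52.4787 = 9.1603; SEM = √9.1603 = 3.027.

3.027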